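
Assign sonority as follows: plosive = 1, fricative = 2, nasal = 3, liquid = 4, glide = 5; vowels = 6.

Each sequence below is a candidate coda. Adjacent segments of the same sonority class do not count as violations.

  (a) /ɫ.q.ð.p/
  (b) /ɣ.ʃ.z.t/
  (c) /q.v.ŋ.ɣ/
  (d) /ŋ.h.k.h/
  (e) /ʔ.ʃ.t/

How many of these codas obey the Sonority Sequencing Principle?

1

(a) /ɫ.q.ð.p/: profile 4-1-2-1 — violates.
(b) /ɣ.ʃ.z.t/: profile 2-2-2-1 — obeys.
(c) /q.v.ŋ.ɣ/: profile 1-2-3-2 — violates.
(d) /ŋ.h.k.h/: profile 3-2-1-2 — violates.
(e) /ʔ.ʃ.t/: profile 1-2-1 — violates.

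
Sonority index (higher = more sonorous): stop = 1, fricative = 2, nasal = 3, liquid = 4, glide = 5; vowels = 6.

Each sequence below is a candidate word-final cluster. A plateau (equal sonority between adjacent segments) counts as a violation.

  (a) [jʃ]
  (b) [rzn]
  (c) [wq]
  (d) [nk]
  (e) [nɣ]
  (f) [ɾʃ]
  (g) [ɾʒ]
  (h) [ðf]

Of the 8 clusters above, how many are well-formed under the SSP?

6

(a) [jʃ]: profile 5-2 — obeys.
(b) [rzn]: profile 4-2-3 — violates.
(c) [wq]: profile 5-1 — obeys.
(d) [nk]: profile 3-1 — obeys.
(e) [nɣ]: profile 3-2 — obeys.
(f) [ɾʃ]: profile 4-2 — obeys.
(g) [ɾʒ]: profile 4-2 — obeys.
(h) [ðf]: profile 2-2 — violates.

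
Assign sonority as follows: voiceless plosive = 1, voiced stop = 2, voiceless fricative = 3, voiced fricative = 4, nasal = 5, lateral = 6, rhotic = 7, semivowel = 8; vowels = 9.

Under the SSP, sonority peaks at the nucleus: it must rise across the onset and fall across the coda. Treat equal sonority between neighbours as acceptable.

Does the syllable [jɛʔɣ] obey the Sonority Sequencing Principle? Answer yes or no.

no

Onset: /j/ is a semivowel (sonority 8); then the nucleus /ɛ/ (sonority 9).
Onset profile 8-9 — rises to the nucleus.
Coda: /ʔ/ is a voiceless plosive (sonority 1), /ɣ/ is a voiced fricative (sonority 4).
Coda profile 9-1-4 — does not fall throughout.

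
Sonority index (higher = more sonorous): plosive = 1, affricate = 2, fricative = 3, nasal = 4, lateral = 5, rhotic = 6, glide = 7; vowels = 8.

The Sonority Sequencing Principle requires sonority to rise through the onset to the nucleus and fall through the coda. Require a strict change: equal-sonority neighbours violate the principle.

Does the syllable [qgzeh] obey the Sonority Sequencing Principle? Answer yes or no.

no

Onset: /q/ is a plosive (sonority 1), /g/ is a plosive (sonority 1), /z/ is a fricative (sonority 3); then the nucleus /e/ (sonority 8).
Onset profile 1-1-3-8 — does not strictly rise throughout.
Coda: /h/ is a fricative (sonority 3).
Coda profile 8-3 — falls from the nucleus.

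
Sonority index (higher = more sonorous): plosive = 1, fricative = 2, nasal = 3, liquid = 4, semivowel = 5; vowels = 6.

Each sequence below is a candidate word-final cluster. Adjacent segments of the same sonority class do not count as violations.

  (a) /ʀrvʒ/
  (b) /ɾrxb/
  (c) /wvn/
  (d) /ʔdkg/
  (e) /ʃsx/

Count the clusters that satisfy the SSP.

4

(a) /ʀrvʒ/: profile 4-4-2-2 — obeys.
(b) /ɾrxb/: profile 4-4-2-1 — obeys.
(c) /wvn/: profile 5-2-3 — violates.
(d) /ʔdkg/: profile 1-1-1-1 — obeys.
(e) /ʃsx/: profile 2-2-2 — obeys.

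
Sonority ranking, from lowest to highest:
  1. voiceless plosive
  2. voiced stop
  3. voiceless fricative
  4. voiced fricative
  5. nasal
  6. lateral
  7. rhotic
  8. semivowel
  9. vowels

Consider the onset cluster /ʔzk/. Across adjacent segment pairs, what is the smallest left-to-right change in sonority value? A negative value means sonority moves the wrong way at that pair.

-3

/ʔ/: voiceless plosive = 1.
/z/: voiced fricative = 4.
/k/: voiceless plosive = 1.
/ʔ/→/z/: change +3.
/z/→/k/: change -3.
Minimum = -3.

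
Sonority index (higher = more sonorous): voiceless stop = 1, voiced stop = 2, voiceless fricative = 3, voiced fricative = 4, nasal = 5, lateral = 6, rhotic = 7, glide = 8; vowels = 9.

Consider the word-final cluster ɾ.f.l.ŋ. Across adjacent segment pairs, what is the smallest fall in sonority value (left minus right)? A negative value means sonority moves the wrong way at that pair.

-3

/ɾ/ is a rhotic (sonority 7).
/f/ is a voiceless fricative (sonority 3).
/l/ is a lateral (sonority 6).
/ŋ/ is a nasal (sonority 5).
/ɾ/→/f/: change +4.
/f/→/l/: change -3.
/l/→/ŋ/: change +1.
Minimum = -3.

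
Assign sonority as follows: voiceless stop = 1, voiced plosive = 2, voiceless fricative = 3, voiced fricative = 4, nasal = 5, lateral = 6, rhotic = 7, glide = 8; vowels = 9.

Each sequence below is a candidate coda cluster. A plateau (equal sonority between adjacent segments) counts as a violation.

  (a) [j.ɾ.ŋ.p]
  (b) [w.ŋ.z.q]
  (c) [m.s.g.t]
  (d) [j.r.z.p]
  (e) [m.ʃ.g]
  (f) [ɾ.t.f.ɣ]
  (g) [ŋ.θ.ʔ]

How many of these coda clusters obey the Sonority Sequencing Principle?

(a) sonority 8-7-5-1: well-formed.
(b) sonority 8-5-4-1: well-formed.
(c) sonority 5-3-2-1: well-formed.
(d) sonority 8-7-4-1: well-formed.
(e) sonority 5-3-2: well-formed.
(f) sonority 7-1-3-4: ill-formed.
(g) sonority 5-3-1: well-formed.

6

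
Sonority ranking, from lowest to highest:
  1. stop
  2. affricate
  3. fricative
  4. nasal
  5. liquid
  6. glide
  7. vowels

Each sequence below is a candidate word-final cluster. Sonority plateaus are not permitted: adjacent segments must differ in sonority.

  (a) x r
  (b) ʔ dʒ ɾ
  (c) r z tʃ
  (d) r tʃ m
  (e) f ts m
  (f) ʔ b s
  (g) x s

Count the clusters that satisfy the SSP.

1

(a) sonority 3-5: ill-formed.
(b) sonority 1-2-5: ill-formed.
(c) sonority 5-3-2: well-formed.
(d) sonority 5-2-4: ill-formed.
(e) sonority 3-2-4: ill-formed.
(f) sonority 1-1-3: ill-formed.
(g) sonority 3-3: ill-formed.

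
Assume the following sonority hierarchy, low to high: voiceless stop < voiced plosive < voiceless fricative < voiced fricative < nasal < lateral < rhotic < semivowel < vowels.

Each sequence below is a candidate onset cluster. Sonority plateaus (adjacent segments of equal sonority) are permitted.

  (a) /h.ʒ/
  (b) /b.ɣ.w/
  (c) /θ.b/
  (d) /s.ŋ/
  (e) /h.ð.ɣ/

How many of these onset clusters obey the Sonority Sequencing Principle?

(a) 3-4 → obeys
(b) 2-4-8 → obeys
(c) 3-2 → violates
(d) 3-5 → obeys
(e) 3-4-4 → obeys

4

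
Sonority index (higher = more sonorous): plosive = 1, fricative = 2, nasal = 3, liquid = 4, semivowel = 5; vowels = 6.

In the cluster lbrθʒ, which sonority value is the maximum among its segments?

/l/: liquid = 4.
/b/: plosive = 1.
/r/: liquid = 4.
/θ/: fricative = 2.
/ʒ/: fricative = 2.
The maximum is 4.

4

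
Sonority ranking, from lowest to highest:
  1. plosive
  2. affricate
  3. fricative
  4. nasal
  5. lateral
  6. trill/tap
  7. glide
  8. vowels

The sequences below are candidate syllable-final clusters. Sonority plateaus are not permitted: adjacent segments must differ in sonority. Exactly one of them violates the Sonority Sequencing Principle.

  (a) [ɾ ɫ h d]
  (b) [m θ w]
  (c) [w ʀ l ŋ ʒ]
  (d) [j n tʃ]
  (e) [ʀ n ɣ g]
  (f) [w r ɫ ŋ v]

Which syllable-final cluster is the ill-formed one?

(a) sonority 6-5-3-1: well-formed.
(b) sonority 4-3-7: ill-formed.
(c) sonority 7-6-5-4-3: well-formed.
(d) sonority 7-4-2: well-formed.
(e) sonority 6-4-3-1: well-formed.
(f) sonority 7-6-5-4-3: well-formed.

b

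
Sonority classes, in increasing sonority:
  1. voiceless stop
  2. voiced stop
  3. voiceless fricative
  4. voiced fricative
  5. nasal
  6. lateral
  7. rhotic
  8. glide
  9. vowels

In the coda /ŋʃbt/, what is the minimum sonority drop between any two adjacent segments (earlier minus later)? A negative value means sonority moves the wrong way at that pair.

1

/ŋ/: nasal = 5.
/ʃ/: voiceless fricative = 3.
/b/: voiced stop = 2.
/t/: voiceless stop = 1.
/ŋ/→/ʃ/: change +2.
/ʃ/→/b/: change +1.
/b/→/t/: change +1.
Minimum = 1.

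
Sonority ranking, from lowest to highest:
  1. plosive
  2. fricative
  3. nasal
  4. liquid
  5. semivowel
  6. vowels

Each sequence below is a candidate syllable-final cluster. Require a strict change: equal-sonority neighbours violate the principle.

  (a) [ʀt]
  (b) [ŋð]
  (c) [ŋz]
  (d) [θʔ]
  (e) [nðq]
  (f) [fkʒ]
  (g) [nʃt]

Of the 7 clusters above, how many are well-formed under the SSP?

(a) sonority 4-1: well-formed.
(b) sonority 3-2: well-formed.
(c) sonority 3-2: well-formed.
(d) sonority 2-1: well-formed.
(e) sonority 3-2-1: well-formed.
(f) sonority 2-1-2: ill-formed.
(g) sonority 3-2-1: well-formed.

6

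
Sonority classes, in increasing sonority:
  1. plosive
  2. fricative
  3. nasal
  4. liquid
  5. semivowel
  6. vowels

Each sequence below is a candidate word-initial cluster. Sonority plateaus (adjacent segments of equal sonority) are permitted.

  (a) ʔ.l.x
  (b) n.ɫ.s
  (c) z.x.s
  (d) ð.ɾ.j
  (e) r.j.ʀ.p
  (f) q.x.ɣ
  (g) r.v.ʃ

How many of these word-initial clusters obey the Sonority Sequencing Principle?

3

(a) 1-4-2 → violates
(b) 3-4-2 → violates
(c) 2-2-2 → obeys
(d) 2-4-5 → obeys
(e) 4-5-4-1 → violates
(f) 1-2-2 → obeys
(g) 4-2-2 → violates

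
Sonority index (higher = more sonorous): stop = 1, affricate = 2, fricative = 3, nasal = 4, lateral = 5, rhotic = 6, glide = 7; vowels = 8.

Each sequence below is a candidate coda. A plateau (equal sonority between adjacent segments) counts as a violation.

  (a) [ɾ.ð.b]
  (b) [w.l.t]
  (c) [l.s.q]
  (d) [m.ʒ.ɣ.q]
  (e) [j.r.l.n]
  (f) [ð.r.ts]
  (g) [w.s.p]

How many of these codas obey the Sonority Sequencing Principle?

5

(a) [ɾ.ð.b]: profile 6-3-1 — obeys.
(b) [w.l.t]: profile 7-5-1 — obeys.
(c) [l.s.q]: profile 5-3-1 — obeys.
(d) [m.ʒ.ɣ.q]: profile 4-3-3-1 — violates.
(e) [j.r.l.n]: profile 7-6-5-4 — obeys.
(f) [ð.r.ts]: profile 3-6-2 — violates.
(g) [w.s.p]: profile 7-3-1 — obeys.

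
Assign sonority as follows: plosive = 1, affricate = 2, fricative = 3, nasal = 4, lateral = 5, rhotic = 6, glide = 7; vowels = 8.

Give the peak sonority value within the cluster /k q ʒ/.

/k/: plosive = 1.
/q/: plosive = 1.
/ʒ/: fricative = 3.
The maximum is 3.

3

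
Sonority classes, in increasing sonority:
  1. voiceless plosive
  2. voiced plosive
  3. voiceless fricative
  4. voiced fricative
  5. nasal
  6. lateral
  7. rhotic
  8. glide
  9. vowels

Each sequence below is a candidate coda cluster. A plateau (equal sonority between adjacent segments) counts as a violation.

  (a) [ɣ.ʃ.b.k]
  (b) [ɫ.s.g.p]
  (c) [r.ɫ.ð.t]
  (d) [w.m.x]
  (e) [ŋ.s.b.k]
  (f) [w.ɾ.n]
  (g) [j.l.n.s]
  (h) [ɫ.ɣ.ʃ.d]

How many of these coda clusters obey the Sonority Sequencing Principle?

(a) 4-3-2-1 → obeys
(b) 6-3-2-1 → obeys
(c) 7-6-4-1 → obeys
(d) 8-5-3 → obeys
(e) 5-3-2-1 → obeys
(f) 8-7-5 → obeys
(g) 8-6-5-3 → obeys
(h) 6-4-3-2 → obeys

8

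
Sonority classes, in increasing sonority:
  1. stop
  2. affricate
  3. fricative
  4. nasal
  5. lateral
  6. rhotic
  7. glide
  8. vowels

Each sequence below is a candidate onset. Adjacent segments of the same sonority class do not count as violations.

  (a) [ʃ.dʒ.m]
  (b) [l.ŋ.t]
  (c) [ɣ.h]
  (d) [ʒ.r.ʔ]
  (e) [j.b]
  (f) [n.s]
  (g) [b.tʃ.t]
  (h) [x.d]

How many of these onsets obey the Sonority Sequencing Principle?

1

(a) sonority 3-2-4: ill-formed.
(b) sonority 5-4-1: ill-formed.
(c) sonority 3-3: well-formed.
(d) sonority 3-6-1: ill-formed.
(e) sonority 7-1: ill-formed.
(f) sonority 4-3: ill-formed.
(g) sonority 1-2-1: ill-formed.
(h) sonority 3-1: ill-formed.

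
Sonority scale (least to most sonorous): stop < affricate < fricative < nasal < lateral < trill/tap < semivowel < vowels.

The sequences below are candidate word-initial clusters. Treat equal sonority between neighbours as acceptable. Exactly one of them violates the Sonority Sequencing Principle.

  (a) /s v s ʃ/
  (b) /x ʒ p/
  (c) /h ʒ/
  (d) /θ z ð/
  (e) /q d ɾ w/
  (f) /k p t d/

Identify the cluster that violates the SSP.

b

(a) sonority 3-3-3-3: well-formed.
(b) sonority 3-3-1: ill-formed.
(c) sonority 3-3: well-formed.
(d) sonority 3-3-3: well-formed.
(e) sonority 1-1-6-7: well-formed.
(f) sonority 1-1-1-1: well-formed.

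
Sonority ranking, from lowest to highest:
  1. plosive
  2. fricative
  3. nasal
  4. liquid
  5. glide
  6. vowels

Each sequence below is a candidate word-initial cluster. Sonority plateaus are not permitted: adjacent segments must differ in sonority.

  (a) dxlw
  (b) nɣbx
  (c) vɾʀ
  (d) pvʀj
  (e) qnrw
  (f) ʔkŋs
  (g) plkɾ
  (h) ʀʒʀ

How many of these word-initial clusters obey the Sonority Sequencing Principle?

3

(a) 1-2-4-5 → obeys
(b) 3-2-1-2 → violates
(c) 2-4-4 → violates
(d) 1-2-4-5 → obeys
(e) 1-3-4-5 → obeys
(f) 1-1-3-2 → violates
(g) 1-4-1-4 → violates
(h) 4-2-4 → violates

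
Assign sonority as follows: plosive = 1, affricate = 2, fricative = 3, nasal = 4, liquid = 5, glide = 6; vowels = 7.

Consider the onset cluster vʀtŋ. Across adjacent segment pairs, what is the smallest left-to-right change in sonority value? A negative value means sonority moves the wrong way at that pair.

/v/ — fricative, sonority 3.
/ʀ/ — liquid, sonority 5.
/t/ — plosive, sonority 1.
/ŋ/ — nasal, sonority 4.
/v/→/ʀ/: change +2.
/ʀ/→/t/: change -4.
/t/→/ŋ/: change +3.
Minimum = -4.

-4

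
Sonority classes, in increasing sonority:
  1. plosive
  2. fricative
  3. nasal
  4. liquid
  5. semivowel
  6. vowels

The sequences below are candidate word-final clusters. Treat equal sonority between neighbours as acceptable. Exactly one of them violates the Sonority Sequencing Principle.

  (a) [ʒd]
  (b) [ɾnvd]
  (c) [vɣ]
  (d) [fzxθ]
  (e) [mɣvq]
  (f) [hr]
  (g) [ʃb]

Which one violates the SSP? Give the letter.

f

(a) sonority 2-1: well-formed.
(b) sonority 4-3-2-1: well-formed.
(c) sonority 2-2: well-formed.
(d) sonority 2-2-2-2: well-formed.
(e) sonority 3-2-2-1: well-formed.
(f) sonority 2-4: ill-formed.
(g) sonority 2-1: well-formed.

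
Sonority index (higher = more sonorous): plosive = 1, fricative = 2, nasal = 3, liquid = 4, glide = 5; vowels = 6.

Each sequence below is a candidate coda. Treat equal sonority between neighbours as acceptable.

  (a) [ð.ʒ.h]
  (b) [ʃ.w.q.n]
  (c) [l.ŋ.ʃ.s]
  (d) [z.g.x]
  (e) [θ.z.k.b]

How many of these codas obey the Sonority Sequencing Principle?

3

(a) sonority 2-2-2: well-formed.
(b) sonority 2-5-1-3: ill-formed.
(c) sonority 4-3-2-2: well-formed.
(d) sonority 2-1-2: ill-formed.
(e) sonority 2-2-1-1: well-formed.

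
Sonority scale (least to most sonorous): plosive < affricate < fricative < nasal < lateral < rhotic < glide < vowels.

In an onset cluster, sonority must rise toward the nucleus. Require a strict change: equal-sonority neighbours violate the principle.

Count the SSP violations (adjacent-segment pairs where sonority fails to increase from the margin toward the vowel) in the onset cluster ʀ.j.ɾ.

/ʀ/ is a rhotic (sonority 6).
/j/ is a glide (sonority 7).
/ɾ/ is a rhotic (sonority 6).
/ʀ/→/j/: 6→7 (rises) — ok.
/j/→/ɾ/: 7→6 (does not rise) — violation.

1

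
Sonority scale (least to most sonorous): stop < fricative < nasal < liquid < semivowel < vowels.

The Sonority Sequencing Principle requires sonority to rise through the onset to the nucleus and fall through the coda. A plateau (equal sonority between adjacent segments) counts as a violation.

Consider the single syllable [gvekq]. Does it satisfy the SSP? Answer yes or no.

no

Onset: /g/ is a stop (sonority 1), /v/ is a fricative (sonority 2); then the nucleus /e/ (sonority 6).
Onset profile 1-2-6 — rises to the nucleus.
Coda: /k/ is a stop (sonority 1), /q/ is a stop (sonority 1).
Coda profile 6-1-1 — does not strictly fall throughout.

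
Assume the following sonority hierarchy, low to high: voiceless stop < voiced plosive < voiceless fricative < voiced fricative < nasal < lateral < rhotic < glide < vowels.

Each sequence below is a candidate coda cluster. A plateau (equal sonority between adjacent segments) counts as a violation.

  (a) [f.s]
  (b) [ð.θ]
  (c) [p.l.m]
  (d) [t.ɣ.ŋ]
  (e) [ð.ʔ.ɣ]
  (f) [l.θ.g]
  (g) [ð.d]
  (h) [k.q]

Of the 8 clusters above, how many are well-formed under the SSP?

(a) 3-3 → violates
(b) 4-3 → obeys
(c) 1-6-5 → violates
(d) 1-4-5 → violates
(e) 4-1-4 → violates
(f) 6-3-2 → obeys
(g) 4-2 → obeys
(h) 1-1 → violates

3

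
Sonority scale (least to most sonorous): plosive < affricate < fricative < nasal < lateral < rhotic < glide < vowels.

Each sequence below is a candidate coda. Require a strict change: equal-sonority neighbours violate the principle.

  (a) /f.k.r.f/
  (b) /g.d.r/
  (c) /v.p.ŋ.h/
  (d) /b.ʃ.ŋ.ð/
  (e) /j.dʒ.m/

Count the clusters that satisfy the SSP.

(a) 3-1-6-3 → violates
(b) 1-1-6 → violates
(c) 3-1-4-3 → violates
(d) 1-3-4-3 → violates
(e) 7-2-4 → violates

0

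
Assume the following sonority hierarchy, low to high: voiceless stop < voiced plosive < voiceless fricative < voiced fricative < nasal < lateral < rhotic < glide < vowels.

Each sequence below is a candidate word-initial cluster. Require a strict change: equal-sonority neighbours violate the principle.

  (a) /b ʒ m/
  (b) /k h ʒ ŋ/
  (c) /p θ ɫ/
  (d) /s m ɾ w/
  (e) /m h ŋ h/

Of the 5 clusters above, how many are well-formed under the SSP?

4

(a) 2-4-5 → obeys
(b) 1-3-4-5 → obeys
(c) 1-3-6 → obeys
(d) 3-5-7-8 → obeys
(e) 5-3-5-3 → violates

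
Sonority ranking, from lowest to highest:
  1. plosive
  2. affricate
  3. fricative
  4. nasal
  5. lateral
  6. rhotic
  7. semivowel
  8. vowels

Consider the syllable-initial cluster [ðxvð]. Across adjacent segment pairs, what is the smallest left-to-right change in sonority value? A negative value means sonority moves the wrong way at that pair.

/ð/: fricative = 3.
/x/: fricative = 3.
/v/: fricative = 3.
/ð/: fricative = 3.
/ð/→/x/: change +0.
/x/→/v/: change +0.
/v/→/ð/: change +0.
Minimum = 0.

0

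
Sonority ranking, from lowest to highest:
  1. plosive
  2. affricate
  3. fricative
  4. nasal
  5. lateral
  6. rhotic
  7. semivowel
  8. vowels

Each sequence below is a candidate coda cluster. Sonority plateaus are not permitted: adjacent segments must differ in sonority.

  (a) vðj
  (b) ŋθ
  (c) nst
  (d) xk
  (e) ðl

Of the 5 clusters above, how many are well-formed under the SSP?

3

(a) vðj: profile 3-3-7 — violates.
(b) ŋθ: profile 4-3 — obeys.
(c) nst: profile 4-3-1 — obeys.
(d) xk: profile 3-1 — obeys.
(e) ðl: profile 3-5 — violates.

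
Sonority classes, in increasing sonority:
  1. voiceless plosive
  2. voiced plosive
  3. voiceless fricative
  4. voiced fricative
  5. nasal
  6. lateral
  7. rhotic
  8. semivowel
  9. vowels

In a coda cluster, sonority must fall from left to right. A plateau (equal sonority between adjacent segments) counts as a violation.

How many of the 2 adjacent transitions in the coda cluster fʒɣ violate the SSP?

/f/: voiceless fricative = 3.
/ʒ/: voiced fricative = 4.
/ɣ/: voiced fricative = 4.
/f/→/ʒ/: 3→4 (does not fall) — violation.
/ʒ/→/ɣ/: 4→4 (plateau) — violation.

2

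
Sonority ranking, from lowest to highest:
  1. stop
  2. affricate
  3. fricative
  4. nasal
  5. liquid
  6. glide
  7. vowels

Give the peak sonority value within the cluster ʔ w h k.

/ʔ/: stop = 1.
/w/: glide = 6.
/h/: fricative = 3.
/k/: stop = 1.
The maximum is 6.

6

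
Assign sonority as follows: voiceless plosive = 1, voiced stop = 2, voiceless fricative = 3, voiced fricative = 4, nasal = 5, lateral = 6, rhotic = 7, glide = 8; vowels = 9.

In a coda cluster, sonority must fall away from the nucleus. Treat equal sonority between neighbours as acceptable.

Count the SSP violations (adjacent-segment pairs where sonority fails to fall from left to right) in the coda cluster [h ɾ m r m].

/h/ — voiceless fricative, sonority 3.
/ɾ/ — rhotic, sonority 7.
/m/ — nasal, sonority 5.
/r/ — rhotic, sonority 7.
/m/ — nasal, sonority 5.
/h/→/ɾ/: 3→7 (does not fall) — violation.
/ɾ/→/m/: 7→5 (falls) — ok.
/m/→/r/: 5→7 (does not fall) — violation.
/r/→/m/: 7→5 (falls) — ok.

2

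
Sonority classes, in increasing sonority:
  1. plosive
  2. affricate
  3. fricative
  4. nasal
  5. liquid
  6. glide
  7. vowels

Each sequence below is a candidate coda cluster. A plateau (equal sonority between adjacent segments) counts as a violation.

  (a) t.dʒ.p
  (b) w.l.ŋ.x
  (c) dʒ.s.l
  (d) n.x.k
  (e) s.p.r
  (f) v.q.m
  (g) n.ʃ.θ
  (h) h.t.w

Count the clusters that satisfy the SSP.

2

(a) t.dʒ.p: profile 1-2-1 — violates.
(b) w.l.ŋ.x: profile 6-5-4-3 — obeys.
(c) dʒ.s.l: profile 2-3-5 — violates.
(d) n.x.k: profile 4-3-1 — obeys.
(e) s.p.r: profile 3-1-5 — violates.
(f) v.q.m: profile 3-1-4 — violates.
(g) n.ʃ.θ: profile 4-3-3 — violates.
(h) h.t.w: profile 3-1-6 — violates.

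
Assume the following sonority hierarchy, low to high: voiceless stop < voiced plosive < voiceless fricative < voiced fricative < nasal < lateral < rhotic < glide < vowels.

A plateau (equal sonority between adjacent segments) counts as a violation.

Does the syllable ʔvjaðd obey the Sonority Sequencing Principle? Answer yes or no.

yes

Onset: /ʔ/ is a voiceless stop (sonority 1), /v/ is a voiced fricative (sonority 4), /j/ is a glide (sonority 8); then the nucleus /a/ (sonority 9).
Onset profile 1-4-8-9 — rises to the nucleus.
Coda: /ð/ is a voiced fricative (sonority 4), /d/ is a voiced plosive (sonority 2).
Coda profile 9-4-2 — falls from the nucleus.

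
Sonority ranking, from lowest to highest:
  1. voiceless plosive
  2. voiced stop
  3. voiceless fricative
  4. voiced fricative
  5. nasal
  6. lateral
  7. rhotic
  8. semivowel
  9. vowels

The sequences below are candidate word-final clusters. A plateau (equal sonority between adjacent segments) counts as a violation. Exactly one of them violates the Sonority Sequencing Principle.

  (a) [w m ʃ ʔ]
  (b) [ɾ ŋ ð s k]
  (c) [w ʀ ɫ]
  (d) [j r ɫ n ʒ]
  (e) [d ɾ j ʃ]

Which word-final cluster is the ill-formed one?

e

(a) [w m ʃ ʔ]: profile 8-5-3-1 — obeys.
(b) [ɾ ŋ ð s k]: profile 7-5-4-3-1 — obeys.
(c) [w ʀ ɫ]: profile 8-7-6 — obeys.
(d) [j r ɫ n ʒ]: profile 8-7-6-5-4 — obeys.
(e) [d ɾ j ʃ]: profile 2-7-8-3 — violates.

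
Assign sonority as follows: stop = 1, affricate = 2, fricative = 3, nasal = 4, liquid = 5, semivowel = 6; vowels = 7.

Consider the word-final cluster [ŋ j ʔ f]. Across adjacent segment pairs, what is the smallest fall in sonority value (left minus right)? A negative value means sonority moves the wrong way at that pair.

/ŋ/ is a nasal (sonority 4).
/j/ is a semivowel (sonority 6).
/ʔ/ is a stop (sonority 1).
/f/ is a fricative (sonority 3).
/ŋ/→/j/: change -2.
/j/→/ʔ/: change +5.
/ʔ/→/f/: change -2.
Minimum = -2.

-2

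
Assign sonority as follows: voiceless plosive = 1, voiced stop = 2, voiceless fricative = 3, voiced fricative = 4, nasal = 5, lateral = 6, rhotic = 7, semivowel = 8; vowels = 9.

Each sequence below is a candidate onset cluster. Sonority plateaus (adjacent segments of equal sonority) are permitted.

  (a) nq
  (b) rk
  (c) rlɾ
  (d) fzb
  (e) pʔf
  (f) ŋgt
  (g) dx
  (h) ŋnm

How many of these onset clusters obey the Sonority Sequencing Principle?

3

(a) nq: profile 5-1 — violates.
(b) rk: profile 7-1 — violates.
(c) rlɾ: profile 7-6-7 — violates.
(d) fzb: profile 3-4-2 — violates.
(e) pʔf: profile 1-1-3 — obeys.
(f) ŋgt: profile 5-2-1 — violates.
(g) dx: profile 2-3 — obeys.
(h) ŋnm: profile 5-5-5 — obeys.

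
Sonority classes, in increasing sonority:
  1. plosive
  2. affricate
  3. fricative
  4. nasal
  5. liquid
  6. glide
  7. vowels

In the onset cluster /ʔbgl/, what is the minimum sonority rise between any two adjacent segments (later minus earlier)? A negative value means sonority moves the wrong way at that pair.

0

/ʔ/ is a plosive (sonority 1).
/b/ is a plosive (sonority 1).
/g/ is a plosive (sonority 1).
/l/ is a liquid (sonority 5).
/ʔ/→/b/: change +0.
/b/→/g/: change +0.
/g/→/l/: change +4.
Minimum = 0.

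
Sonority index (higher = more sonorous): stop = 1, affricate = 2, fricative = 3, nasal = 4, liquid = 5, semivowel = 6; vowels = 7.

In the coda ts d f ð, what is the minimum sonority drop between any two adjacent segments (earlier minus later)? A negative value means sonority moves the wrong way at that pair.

/ts/ — affricate, sonority 2.
/d/ — stop, sonority 1.
/f/ — fricative, sonority 3.
/ð/ — fricative, sonority 3.
/ts/→/d/: change +1.
/d/→/f/: change -2.
/f/→/ð/: change +0.
Minimum = -2.

-2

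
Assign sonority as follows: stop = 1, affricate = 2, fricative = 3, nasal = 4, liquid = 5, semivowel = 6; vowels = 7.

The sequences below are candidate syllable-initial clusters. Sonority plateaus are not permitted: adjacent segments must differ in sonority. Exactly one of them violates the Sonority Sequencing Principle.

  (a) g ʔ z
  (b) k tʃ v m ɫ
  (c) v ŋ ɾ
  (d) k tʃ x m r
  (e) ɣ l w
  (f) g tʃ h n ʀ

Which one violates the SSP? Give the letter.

(a) g ʔ z: profile 1-1-3 — violates.
(b) k tʃ v m ɫ: profile 1-2-3-4-5 — obeys.
(c) v ŋ ɾ: profile 3-4-5 — obeys.
(d) k tʃ x m r: profile 1-2-3-4-5 — obeys.
(e) ɣ l w: profile 3-5-6 — obeys.
(f) g tʃ h n ʀ: profile 1-2-3-4-5 — obeys.

a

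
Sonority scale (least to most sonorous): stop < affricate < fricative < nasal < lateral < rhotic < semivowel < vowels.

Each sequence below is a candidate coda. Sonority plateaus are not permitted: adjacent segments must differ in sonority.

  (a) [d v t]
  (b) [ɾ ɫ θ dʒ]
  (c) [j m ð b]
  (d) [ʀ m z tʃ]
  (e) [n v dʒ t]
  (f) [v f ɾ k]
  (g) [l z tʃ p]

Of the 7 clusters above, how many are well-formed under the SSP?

(a) 1-3-1 → violates
(b) 6-5-3-2 → obeys
(c) 7-4-3-1 → obeys
(d) 6-4-3-2 → obeys
(e) 4-3-2-1 → obeys
(f) 3-3-6-1 → violates
(g) 5-3-2-1 → obeys

5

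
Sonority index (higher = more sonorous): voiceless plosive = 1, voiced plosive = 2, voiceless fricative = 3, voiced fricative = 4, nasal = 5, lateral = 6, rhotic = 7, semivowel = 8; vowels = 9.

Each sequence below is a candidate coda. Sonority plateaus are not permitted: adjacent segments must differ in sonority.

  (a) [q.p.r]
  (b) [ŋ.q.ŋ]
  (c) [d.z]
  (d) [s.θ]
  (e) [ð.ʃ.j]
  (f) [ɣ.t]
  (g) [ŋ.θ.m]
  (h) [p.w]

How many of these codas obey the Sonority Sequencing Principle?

1

(a) sonority 1-1-7: ill-formed.
(b) sonority 5-1-5: ill-formed.
(c) sonority 2-4: ill-formed.
(d) sonority 3-3: ill-formed.
(e) sonority 4-3-8: ill-formed.
(f) sonority 4-1: well-formed.
(g) sonority 5-3-5: ill-formed.
(h) sonority 1-8: ill-formed.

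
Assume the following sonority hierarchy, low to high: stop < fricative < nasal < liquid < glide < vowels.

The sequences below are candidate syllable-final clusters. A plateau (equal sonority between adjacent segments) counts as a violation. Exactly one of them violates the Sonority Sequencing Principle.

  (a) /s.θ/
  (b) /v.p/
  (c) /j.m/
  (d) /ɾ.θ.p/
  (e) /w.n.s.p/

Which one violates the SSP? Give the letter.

(a) /s.θ/: profile 2-2 — violates.
(b) /v.p/: profile 2-1 — obeys.
(c) /j.m/: profile 5-3 — obeys.
(d) /ɾ.θ.p/: profile 4-2-1 — obeys.
(e) /w.n.s.p/: profile 5-3-2-1 — obeys.

a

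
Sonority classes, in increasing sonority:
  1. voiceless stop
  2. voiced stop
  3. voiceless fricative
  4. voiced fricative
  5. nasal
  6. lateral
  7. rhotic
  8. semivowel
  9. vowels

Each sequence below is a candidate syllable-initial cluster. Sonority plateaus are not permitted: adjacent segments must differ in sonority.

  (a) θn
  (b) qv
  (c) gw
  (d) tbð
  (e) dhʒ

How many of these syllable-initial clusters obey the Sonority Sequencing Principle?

(a) 3-5 → obeys
(b) 1-4 → obeys
(c) 2-8 → obeys
(d) 1-2-4 → obeys
(e) 2-3-4 → obeys

5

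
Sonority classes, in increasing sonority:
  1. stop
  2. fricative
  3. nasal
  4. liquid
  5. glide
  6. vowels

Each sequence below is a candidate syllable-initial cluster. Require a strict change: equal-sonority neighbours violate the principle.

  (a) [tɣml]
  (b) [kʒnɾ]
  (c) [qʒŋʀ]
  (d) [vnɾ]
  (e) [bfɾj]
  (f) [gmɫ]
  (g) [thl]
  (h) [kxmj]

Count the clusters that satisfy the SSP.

(a) 1-2-3-4 → obeys
(b) 1-2-3-4 → obeys
(c) 1-2-3-4 → obeys
(d) 2-3-4 → obeys
(e) 1-2-4-5 → obeys
(f) 1-3-4 → obeys
(g) 1-2-4 → obeys
(h) 1-2-3-5 → obeys

8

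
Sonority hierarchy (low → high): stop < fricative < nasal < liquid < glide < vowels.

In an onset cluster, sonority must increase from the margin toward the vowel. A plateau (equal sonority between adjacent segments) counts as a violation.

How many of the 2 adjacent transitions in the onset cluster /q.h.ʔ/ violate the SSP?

/q/: stop = 1.
/h/: fricative = 2.
/ʔ/: stop = 1.
/q/→/h/: 1→2 (rises) — ok.
/h/→/ʔ/: 2→1 (does not rise) — violation.

1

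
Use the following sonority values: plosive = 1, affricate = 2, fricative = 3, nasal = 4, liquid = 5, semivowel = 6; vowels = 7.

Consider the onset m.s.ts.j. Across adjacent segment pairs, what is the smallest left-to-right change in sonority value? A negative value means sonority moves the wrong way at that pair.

/m/: nasal = 4.
/s/: fricative = 3.
/ts/: affricate = 2.
/j/: semivowel = 6.
/m/→/s/: change -1.
/s/→/ts/: change -1.
/ts/→/j/: change +4.
Minimum = -1.

-1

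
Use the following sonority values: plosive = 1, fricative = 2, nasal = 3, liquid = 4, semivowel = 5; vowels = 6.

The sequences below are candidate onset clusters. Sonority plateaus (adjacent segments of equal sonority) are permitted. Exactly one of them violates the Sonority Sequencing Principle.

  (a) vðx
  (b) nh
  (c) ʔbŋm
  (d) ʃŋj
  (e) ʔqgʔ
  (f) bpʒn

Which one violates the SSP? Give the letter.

(a) vðx: profile 2-2-2 — obeys.
(b) nh: profile 3-2 — violates.
(c) ʔbŋm: profile 1-1-3-3 — obeys.
(d) ʃŋj: profile 2-3-5 — obeys.
(e) ʔqgʔ: profile 1-1-1-1 — obeys.
(f) bpʒn: profile 1-1-2-3 — obeys.

b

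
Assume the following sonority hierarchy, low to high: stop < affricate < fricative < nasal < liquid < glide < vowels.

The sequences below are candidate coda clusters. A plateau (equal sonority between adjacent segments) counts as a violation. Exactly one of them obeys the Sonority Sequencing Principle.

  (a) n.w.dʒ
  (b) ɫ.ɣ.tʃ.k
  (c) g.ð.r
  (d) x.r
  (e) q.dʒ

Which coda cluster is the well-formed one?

b

(a) sonority 4-6-2: ill-formed.
(b) sonority 5-3-2-1: well-formed.
(c) sonority 1-3-5: ill-formed.
(d) sonority 3-5: ill-formed.
(e) sonority 1-2: ill-formed.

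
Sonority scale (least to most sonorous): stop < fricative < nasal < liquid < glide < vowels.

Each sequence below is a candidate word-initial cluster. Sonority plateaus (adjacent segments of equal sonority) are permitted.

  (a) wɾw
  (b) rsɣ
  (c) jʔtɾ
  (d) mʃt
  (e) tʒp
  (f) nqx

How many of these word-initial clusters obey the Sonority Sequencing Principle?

0

(a) 5-4-5 → violates
(b) 4-2-2 → violates
(c) 5-1-1-4 → violates
(d) 3-2-1 → violates
(e) 1-2-1 → violates
(f) 3-1-2 → violates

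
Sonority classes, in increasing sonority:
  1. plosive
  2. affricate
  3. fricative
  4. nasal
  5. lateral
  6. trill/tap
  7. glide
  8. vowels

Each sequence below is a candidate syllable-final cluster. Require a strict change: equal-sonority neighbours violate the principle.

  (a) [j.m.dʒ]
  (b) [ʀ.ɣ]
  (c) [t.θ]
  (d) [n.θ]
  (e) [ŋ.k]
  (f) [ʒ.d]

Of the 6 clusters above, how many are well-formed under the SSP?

5

(a) sonority 7-4-2: well-formed.
(b) sonority 6-3: well-formed.
(c) sonority 1-3: ill-formed.
(d) sonority 4-3: well-formed.
(e) sonority 4-1: well-formed.
(f) sonority 3-1: well-formed.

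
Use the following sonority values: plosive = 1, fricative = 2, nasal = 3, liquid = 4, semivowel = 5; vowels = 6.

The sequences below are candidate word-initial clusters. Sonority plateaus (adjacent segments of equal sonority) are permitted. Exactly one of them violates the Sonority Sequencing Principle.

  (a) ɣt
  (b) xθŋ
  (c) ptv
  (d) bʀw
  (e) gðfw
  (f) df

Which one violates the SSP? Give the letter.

a

(a) 2-1 → violates
(b) 2-2-3 → obeys
(c) 1-1-2 → obeys
(d) 1-4-5 → obeys
(e) 1-2-2-5 → obeys
(f) 1-2 → obeys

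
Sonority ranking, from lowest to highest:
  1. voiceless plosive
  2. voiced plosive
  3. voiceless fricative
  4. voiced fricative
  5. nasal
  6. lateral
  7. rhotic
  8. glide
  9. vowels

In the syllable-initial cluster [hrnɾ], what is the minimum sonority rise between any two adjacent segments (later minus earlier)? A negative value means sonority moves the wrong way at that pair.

/h/ — voiceless fricative, sonority 3.
/r/ — rhotic, sonority 7.
/n/ — nasal, sonority 5.
/ɾ/ — rhotic, sonority 7.
/h/→/r/: change +4.
/r/→/n/: change -2.
/n/→/ɾ/: change +2.
Minimum = -2.

-2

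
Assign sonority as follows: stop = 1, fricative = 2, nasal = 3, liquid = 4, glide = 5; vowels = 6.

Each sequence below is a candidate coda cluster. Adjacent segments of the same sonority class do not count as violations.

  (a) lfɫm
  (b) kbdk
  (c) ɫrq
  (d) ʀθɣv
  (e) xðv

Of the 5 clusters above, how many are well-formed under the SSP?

4

(a) lfɫm: profile 4-2-4-3 — violates.
(b) kbdk: profile 1-1-1-1 — obeys.
(c) ɫrq: profile 4-4-1 — obeys.
(d) ʀθɣv: profile 4-2-2-2 — obeys.
(e) xðv: profile 2-2-2 — obeys.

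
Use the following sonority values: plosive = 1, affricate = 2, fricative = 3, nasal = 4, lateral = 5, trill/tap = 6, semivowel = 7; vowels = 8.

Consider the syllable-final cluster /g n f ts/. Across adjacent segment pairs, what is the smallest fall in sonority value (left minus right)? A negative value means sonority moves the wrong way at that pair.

-3

/g/: plosive = 1.
/n/: nasal = 4.
/f/: fricative = 3.
/ts/: affricate = 2.
/g/→/n/: change -3.
/n/→/f/: change +1.
/f/→/ts/: change +1.
Minimum = -3.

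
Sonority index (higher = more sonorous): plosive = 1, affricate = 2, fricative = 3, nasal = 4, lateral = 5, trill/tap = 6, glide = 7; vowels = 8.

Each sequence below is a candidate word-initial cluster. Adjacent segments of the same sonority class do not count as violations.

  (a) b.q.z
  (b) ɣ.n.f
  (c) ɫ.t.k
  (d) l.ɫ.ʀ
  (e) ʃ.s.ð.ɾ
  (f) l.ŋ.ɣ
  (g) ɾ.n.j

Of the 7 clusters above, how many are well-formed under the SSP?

3

(a) b.q.z: profile 1-1-3 — obeys.
(b) ɣ.n.f: profile 3-4-3 — violates.
(c) ɫ.t.k: profile 5-1-1 — violates.
(d) l.ɫ.ʀ: profile 5-5-6 — obeys.
(e) ʃ.s.ð.ɾ: profile 3-3-3-6 — obeys.
(f) l.ŋ.ɣ: profile 5-4-3 — violates.
(g) ɾ.n.j: profile 6-4-7 — violates.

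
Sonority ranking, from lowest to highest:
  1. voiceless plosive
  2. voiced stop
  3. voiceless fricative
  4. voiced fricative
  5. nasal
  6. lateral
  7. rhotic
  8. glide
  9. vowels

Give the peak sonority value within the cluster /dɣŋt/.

/d/ is a voiced stop (sonority 2).
/ɣ/ is a voiced fricative (sonority 4).
/ŋ/ is a nasal (sonority 5).
/t/ is a voiceless plosive (sonority 1).
The maximum is 5.

5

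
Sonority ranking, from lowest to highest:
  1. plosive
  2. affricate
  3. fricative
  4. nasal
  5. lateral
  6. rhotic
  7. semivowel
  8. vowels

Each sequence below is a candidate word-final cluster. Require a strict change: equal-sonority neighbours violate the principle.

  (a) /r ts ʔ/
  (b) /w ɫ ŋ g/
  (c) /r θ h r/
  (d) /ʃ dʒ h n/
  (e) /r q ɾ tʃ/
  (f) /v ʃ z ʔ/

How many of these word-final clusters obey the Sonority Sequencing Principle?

(a) /r ts ʔ/: profile 6-2-1 — obeys.
(b) /w ɫ ŋ g/: profile 7-5-4-1 — obeys.
(c) /r θ h r/: profile 6-3-3-6 — violates.
(d) /ʃ dʒ h n/: profile 3-2-3-4 — violates.
(e) /r q ɾ tʃ/: profile 6-1-6-2 — violates.
(f) /v ʃ z ʔ/: profile 3-3-3-1 — violates.

2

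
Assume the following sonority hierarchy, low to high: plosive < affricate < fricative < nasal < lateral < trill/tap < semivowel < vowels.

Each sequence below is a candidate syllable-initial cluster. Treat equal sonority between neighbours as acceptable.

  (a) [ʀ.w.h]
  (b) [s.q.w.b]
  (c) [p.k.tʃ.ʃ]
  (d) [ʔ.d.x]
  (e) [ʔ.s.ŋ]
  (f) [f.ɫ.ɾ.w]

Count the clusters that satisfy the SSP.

4

(a) sonority 6-7-3: ill-formed.
(b) sonority 3-1-7-1: ill-formed.
(c) sonority 1-1-2-3: well-formed.
(d) sonority 1-1-3: well-formed.
(e) sonority 1-3-4: well-formed.
(f) sonority 3-5-6-7: well-formed.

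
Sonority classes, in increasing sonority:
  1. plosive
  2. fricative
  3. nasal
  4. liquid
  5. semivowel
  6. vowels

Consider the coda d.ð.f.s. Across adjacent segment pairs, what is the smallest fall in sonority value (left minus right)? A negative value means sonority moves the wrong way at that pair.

-1

/d/ is a plosive (sonority 1).
/ð/ is a fricative (sonority 2).
/f/ is a fricative (sonority 2).
/s/ is a fricative (sonority 2).
/d/→/ð/: change -1.
/ð/→/f/: change +0.
/f/→/s/: change +0.
Minimum = -1.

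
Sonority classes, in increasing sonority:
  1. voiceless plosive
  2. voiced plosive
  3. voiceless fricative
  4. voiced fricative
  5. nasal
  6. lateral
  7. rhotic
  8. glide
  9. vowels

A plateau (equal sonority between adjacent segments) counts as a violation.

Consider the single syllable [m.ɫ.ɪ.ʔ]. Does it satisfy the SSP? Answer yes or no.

Onset: /m/ is a nasal (sonority 5), /ɫ/ is a lateral (sonority 6); then the nucleus /ɪ/ (sonority 9).
Onset profile 5-6-9 — rises to the nucleus.
Coda: /ʔ/ is a voiceless plosive (sonority 1).
Coda profile 9-1 — falls from the nucleus.

yes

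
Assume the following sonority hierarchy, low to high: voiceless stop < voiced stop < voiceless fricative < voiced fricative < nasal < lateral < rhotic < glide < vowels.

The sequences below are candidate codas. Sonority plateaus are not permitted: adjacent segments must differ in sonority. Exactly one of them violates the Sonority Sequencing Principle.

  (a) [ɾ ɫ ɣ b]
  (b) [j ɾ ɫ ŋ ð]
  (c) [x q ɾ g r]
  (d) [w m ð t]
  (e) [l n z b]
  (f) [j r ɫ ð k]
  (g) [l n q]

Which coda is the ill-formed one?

(a) [ɾ ɫ ɣ b]: profile 7-6-4-2 — obeys.
(b) [j ɾ ɫ ŋ ð]: profile 8-7-6-5-4 — obeys.
(c) [x q ɾ g r]: profile 3-1-7-2-7 — violates.
(d) [w m ð t]: profile 8-5-4-1 — obeys.
(e) [l n z b]: profile 6-5-4-2 — obeys.
(f) [j r ɫ ð k]: profile 8-7-6-4-1 — obeys.
(g) [l n q]: profile 6-5-1 — obeys.

c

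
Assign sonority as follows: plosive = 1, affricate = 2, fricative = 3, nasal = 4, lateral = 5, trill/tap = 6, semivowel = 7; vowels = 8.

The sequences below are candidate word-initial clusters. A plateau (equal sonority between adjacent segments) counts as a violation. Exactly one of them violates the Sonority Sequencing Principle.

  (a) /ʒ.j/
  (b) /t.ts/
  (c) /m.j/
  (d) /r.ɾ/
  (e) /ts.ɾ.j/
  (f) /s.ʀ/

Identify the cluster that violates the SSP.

d

(a) 3-7 → obeys
(b) 1-2 → obeys
(c) 4-7 → obeys
(d) 6-6 → violates
(e) 2-6-7 → obeys
(f) 3-6 → obeys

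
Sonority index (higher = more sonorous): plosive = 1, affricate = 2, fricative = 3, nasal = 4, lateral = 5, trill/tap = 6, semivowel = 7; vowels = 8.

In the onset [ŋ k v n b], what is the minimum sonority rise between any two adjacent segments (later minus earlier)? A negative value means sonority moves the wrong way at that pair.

-3

/ŋ/ is a nasal (sonority 4).
/k/ is a plosive (sonority 1).
/v/ is a fricative (sonority 3).
/n/ is a nasal (sonority 4).
/b/ is a plosive (sonority 1).
/ŋ/→/k/: change -3.
/k/→/v/: change +2.
/v/→/n/: change +1.
/n/→/b/: change -3.
Minimum = -3.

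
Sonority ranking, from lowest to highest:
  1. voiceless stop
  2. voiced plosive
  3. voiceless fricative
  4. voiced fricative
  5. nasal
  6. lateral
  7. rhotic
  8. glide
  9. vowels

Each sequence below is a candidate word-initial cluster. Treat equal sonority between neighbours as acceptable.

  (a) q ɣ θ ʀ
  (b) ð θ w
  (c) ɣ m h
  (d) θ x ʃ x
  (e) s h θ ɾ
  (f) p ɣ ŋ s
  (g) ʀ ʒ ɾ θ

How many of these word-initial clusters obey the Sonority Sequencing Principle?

2

(a) sonority 1-4-3-7: ill-formed.
(b) sonority 4-3-8: ill-formed.
(c) sonority 4-5-3: ill-formed.
(d) sonority 3-3-3-3: well-formed.
(e) sonority 3-3-3-7: well-formed.
(f) sonority 1-4-5-3: ill-formed.
(g) sonority 7-4-7-3: ill-formed.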